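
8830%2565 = 1135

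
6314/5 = 6314/5 = 1262.80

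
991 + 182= 1173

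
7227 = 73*99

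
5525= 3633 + 1892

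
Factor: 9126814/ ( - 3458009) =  - 2^1*23^1*311^( - 1)*11119^ (- 1)* 198409^1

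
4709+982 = 5691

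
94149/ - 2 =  - 94149/2= - 47074.50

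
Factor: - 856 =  - 2^3 * 107^1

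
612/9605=36/565 = 0.06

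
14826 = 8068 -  - 6758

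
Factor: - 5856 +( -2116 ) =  - 2^2 * 1993^1  =  -7972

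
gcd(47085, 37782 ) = 3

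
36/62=18/31 = 0.58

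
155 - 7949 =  - 7794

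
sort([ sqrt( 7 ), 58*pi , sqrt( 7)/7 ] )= [ sqrt ( 7) /7,sqrt(7 ),58*pi ]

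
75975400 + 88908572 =164883972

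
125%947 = 125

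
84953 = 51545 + 33408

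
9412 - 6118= 3294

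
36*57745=2078820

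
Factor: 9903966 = 2^1*3^1*271^1 * 6091^1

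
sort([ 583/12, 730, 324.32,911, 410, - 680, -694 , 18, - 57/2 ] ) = [ - 694,  -  680, -57/2,18, 583/12,324.32,410 , 730,911]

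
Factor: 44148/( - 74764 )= - 3^1*13^1*283^1 * 18691^(-1 ) = - 11037/18691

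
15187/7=15187/7 = 2169.57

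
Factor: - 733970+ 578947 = -11^1*17^1 * 829^1 = -155023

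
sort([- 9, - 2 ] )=[ - 9, - 2]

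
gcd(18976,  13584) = 16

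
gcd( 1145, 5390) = 5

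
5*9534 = 47670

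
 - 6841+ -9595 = -16436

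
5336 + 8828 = 14164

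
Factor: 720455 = 5^1*89^1 * 1619^1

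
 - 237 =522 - 759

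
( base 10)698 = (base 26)10M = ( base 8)1272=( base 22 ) 19G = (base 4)22322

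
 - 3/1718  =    -  3/1718 = - 0.00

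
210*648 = 136080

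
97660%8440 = 4820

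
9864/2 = 4932 = 4932.00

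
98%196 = 98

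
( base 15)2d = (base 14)31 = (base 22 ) 1l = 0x2b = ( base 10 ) 43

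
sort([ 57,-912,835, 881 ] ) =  [ - 912,57,835,881 ]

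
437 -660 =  - 223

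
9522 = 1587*6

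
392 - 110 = 282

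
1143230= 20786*55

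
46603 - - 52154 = 98757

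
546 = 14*39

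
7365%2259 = 588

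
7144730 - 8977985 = -1833255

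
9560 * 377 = 3604120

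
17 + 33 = 50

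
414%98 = 22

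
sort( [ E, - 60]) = [ - 60,E ]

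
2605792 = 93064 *28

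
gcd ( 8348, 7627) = 1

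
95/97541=95/97541 = 0.00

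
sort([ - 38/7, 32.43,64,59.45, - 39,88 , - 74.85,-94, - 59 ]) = [ - 94 , - 74.85,  -  59,-39,  -  38/7,32.43, 59.45, 64, 88 ]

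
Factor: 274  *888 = 243312 = 2^4*3^1*37^1 * 137^1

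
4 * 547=2188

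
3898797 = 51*76447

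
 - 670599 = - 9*74511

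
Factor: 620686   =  2^1*11^1*89^1*317^1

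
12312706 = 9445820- - 2866886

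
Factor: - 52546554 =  - 2^1*3^2*317^1*9209^1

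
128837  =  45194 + 83643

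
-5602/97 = -5602/97=- 57.75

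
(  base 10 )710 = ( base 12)4B2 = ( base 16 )2c6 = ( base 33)LH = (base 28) PA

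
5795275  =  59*98225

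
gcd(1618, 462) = 2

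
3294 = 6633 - 3339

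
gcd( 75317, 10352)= 1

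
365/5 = 73 = 73.00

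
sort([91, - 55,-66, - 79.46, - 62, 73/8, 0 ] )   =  [  -  79.46, - 66,  -  62, - 55, 0,  73/8, 91]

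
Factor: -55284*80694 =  - 4461087096 = - 2^3*3^3*17^1*271^1*4483^1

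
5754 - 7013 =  - 1259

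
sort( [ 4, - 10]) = [ - 10,4 ] 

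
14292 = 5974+8318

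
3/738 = 1/246 = 0.00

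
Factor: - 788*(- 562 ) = 2^3*197^1 *281^1 = 442856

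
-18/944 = - 9/472 = - 0.02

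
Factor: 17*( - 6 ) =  - 2^1*3^1*17^1  =  - 102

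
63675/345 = 184 + 13/23 = 184.57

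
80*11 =880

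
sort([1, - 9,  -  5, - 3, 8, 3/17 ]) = [ - 9,-5, - 3,3/17,1 , 8]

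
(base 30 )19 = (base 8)47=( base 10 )39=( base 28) 1B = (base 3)1110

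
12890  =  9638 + 3252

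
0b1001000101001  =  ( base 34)40p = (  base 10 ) 4649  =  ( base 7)16361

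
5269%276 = 25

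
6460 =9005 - 2545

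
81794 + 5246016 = 5327810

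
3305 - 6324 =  - 3019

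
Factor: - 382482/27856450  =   - 3^5*5^(-2 )*23^(-1)*787^1 * 24223^( - 1 )=- 191241/13928225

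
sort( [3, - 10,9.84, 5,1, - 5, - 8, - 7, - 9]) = [ - 10, - 9, - 8, - 7, - 5 , 1,3,5,9.84 ]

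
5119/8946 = 5119/8946 = 0.57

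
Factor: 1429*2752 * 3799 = 2^6*29^1 * 43^1*131^1 * 1429^1=14939977792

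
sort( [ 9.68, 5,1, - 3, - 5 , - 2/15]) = [ -5 , - 3, - 2/15, 1,5 , 9.68]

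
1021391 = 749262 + 272129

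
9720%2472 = 2304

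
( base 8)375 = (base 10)253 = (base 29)8l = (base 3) 100101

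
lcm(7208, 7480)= 396440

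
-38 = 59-97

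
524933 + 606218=1131151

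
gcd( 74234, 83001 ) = 1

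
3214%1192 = 830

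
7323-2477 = 4846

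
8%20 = 8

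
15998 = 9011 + 6987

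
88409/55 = 88409/55 = 1607.44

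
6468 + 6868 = 13336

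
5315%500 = 315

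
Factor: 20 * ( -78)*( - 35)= 54600 = 2^3*3^1*5^2*7^1*13^1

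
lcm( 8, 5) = 40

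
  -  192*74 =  - 14208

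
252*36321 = 9152892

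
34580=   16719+17861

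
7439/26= 286 + 3/26= 286.12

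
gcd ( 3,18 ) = 3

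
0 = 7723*0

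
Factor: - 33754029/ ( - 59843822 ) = 2^( - 1 ) * 3^1 * 41^1 * 274423^1 * 29921911^ ( - 1)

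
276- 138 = 138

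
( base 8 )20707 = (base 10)8647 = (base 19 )14i2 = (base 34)7GB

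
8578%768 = 130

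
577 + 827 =1404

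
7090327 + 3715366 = 10805693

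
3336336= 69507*48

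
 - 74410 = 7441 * ( - 10 ) 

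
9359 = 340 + 9019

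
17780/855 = 20 + 136/171= 20.80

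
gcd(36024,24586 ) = 38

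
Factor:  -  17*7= - 119= - 7^1*17^1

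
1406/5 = 281+1/5 =281.20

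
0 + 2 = 2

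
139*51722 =7189358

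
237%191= 46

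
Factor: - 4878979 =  - 7^2*99571^1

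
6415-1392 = 5023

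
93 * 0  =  0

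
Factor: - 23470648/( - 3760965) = 2^3*3^( - 3)*5^(-1)*13^( - 1 )*829^1  *  2143^( - 1)*3539^1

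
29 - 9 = 20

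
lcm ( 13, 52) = 52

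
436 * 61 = 26596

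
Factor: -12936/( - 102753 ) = 2^3*3^( - 1) * 11^1*233^( - 1 )  =  88/699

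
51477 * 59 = 3037143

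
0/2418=0  =  0.00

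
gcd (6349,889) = 7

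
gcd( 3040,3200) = 160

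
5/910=1/182 = 0.01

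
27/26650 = 27/26650 = 0.00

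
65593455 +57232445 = 122825900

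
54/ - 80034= - 9/13339 = - 0.00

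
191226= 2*95613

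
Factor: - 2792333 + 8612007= 2^1*7^1*415691^1=   5819674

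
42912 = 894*48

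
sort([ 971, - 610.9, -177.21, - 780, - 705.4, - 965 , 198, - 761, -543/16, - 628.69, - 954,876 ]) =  [ -965,-954, - 780,-761, -705.4,  -  628.69,-610.9,-177.21, - 543/16,198,876, 971 ] 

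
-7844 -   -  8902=1058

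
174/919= 174/919 = 0.19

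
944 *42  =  39648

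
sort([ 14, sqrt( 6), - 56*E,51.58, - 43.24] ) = [ - 56*E, - 43.24,sqrt( 6),14,51.58] 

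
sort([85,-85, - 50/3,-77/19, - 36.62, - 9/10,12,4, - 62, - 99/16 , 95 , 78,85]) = [ - 85,  -  62, - 36.62, - 50/3, - 99/16, -77/19, - 9/10, 4, 12, 78, 85, 85,  95]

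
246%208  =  38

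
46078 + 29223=75301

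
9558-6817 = 2741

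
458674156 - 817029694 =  - 358355538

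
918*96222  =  88331796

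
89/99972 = 89/99972  =  0.00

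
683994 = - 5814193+6498187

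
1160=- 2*( -580) 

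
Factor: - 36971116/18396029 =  - 2^2*7^1*13^3*71^(  -  1)*601^1*259099^ ( - 1 )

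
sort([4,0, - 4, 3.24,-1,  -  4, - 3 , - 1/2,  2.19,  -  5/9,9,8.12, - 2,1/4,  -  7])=[ - 7, - 4, - 4, - 3, - 2 ,-1, - 5/9, - 1/2,0, 1/4,2.19,3.24,4, 8.12,9] 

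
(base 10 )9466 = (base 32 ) 97q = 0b10010011111010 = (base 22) jc6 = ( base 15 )2C11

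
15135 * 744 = 11260440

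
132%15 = 12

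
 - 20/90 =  - 2/9 = - 0.22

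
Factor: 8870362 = 2^1*17^1*260893^1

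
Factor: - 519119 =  - 519119^1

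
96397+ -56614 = 39783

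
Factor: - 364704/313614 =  - 2^4*3^(-1 ) * 7^( - 1)*19^( - 1)*29^1 = - 464/399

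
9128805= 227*40215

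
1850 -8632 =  - 6782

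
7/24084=7/24084 = 0.00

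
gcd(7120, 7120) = 7120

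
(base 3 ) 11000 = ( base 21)53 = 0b1101100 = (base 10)108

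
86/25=3 + 11/25 = 3.44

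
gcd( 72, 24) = 24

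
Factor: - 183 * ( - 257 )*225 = 10581975 = 3^3*5^2*61^1*257^1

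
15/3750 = 1/250 =0.00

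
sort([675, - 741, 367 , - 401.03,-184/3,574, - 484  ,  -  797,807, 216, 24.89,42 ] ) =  [-797, - 741, - 484, - 401.03 , - 184/3, 24.89, 42,216, 367, 574, 675, 807 ]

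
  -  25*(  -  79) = 1975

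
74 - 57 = 17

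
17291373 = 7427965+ 9863408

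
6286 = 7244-958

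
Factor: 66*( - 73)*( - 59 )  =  2^1*3^1*11^1 * 59^1 * 73^1 =284262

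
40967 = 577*71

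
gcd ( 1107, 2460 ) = 123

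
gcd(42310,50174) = 2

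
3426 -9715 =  - 6289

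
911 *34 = 30974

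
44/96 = 11/24 = 0.46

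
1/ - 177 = -1/177 = - 0.01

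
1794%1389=405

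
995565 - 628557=367008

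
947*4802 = 4547494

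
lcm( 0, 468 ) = 0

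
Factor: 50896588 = 2^2*733^1*17359^1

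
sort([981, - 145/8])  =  [ - 145/8,981] 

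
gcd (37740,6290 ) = 6290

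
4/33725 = 4/33725 = 0.00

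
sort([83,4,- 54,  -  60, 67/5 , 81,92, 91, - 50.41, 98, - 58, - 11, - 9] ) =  [ - 60, -58,-54, - 50.41, - 11, - 9,4, 67/5, 81, 83, 91,92 , 98]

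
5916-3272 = 2644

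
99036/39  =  33012/13=2539.38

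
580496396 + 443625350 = 1024121746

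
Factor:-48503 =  - 7^1 * 13^2*41^1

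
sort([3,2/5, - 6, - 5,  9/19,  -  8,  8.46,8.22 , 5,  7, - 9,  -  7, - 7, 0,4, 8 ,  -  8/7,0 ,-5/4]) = [ - 9, - 8, - 7, - 7, - 6 , - 5, - 5/4, - 8/7,0,0,2/5,9/19,3 , 4 , 5,7,8, 8.22, 8.46]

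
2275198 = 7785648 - 5510450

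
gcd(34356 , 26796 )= 84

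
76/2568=19/642 =0.03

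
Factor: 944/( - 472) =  - 2^1 = - 2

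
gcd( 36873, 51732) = 9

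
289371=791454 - 502083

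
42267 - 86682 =  -  44415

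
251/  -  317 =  - 251/317 = - 0.79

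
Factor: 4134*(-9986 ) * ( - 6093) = 2^2  *  3^3*13^1* 53^1*677^1*4993^1 = 251531981532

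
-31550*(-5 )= 157750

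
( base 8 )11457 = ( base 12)2a13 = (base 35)40b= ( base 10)4911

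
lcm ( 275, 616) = 15400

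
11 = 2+9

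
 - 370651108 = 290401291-661052399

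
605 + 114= 719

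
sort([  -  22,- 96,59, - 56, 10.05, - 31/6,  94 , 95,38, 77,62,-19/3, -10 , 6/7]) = [ -96, - 56, - 22, - 10, - 19/3 , - 31/6,  6/7 , 10.05,  38, 59, 62,77, 94, 95]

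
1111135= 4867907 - 3756772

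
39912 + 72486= 112398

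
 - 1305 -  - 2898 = 1593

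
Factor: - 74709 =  - 3^3*2767^1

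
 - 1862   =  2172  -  4034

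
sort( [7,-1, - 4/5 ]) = [-1,-4/5, 7 ]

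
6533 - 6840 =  - 307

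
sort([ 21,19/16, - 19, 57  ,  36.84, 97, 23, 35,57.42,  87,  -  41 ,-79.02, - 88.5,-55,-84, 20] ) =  [ - 88.5, -84,-79.02, - 55 ,- 41,  -  19, 19/16, 20,21, 23, 35, 36.84, 57, 57.42, 87, 97 ] 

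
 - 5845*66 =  -385770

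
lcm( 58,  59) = 3422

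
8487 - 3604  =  4883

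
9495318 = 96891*98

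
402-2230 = - 1828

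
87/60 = 29/20 = 1.45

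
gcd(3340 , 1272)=4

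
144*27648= 3981312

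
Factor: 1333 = 31^1*43^1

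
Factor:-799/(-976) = 2^(-4 )*17^1*47^1*61^(  -  1)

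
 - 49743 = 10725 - 60468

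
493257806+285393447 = 778651253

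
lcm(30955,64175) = 2631175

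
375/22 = 17  +  1/22 =17.05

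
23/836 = 23/836 =0.03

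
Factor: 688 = 2^4*43^1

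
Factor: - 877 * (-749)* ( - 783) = - 514331559=- 3^3 * 7^1*29^1*107^1 *877^1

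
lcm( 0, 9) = 0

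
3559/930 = 3 + 769/930 = 3.83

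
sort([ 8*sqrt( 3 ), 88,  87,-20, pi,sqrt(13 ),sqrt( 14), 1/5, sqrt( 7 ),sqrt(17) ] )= [-20, 1/5 , sqrt( 7),pi, sqrt( 13 ), sqrt ( 14), sqrt( 17), 8*sqrt(3), 87,88 ] 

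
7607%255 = 212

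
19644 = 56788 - 37144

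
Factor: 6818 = 2^1* 7^1*487^1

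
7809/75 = 104  +  3/25 =104.12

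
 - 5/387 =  - 5/387 = - 0.01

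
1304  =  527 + 777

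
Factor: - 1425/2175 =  - 19^1*29^ ( - 1) = -  19/29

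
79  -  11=68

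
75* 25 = 1875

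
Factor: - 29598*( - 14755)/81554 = 3^1*5^1 * 11^( - 2 )*13^1 * 227^1*337^ ( - 1) * 4933^1 = 218359245/40777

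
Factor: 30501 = 3^2* 3389^1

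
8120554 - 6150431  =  1970123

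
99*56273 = 5571027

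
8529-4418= 4111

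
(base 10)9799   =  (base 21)114D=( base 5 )303144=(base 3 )111102221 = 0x2647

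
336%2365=336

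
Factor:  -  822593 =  - 349^1*2357^1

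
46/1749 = 46/1749 = 0.03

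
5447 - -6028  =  11475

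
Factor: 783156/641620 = 195789/160405 = 3^1*5^( - 1 ) * 7^( - 1 )*11^1*17^1*349^1*4583^( - 1 )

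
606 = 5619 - 5013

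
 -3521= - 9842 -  - 6321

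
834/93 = 278/31 = 8.97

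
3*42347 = 127041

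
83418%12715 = 7128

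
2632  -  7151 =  - 4519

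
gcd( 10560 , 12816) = 48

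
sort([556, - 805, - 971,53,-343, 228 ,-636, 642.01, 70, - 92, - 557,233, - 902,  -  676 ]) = [ - 971,-902,  -  805, - 676, - 636,-557, - 343, -92,53,70,228,233, 556, 642.01]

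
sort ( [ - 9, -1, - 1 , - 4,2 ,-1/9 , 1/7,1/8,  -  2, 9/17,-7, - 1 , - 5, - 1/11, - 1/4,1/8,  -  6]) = [ - 9, - 7,  -  6 , - 5,-4 ,-2,-1, - 1 ,-1,- 1/4,-1/9 ,  -  1/11, 1/8,  1/8, 1/7, 9/17,2] 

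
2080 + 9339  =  11419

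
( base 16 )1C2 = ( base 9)550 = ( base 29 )ff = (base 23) JD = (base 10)450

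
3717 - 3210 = 507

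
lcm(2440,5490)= 21960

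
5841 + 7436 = 13277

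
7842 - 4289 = 3553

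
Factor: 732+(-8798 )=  - 2^1*37^1 * 109^1 =- 8066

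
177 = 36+141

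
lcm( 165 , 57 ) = 3135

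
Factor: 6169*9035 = 55736915 = 5^1*13^1*31^1*139^1 * 199^1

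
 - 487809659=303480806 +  - 791290465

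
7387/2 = 3693 + 1/2 = 3693.50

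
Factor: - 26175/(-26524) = 75/76 = 2^( - 2 )*3^1*5^2*19^( - 1 )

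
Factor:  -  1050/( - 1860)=35/62=   2^(  -  1 )*5^1 * 7^1 * 31^(- 1 )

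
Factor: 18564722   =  2^1*11^1*31^1*163^1*167^1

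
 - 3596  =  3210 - 6806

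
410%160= 90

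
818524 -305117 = 513407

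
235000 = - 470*(-500)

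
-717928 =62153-780081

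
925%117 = 106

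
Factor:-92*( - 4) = 368= 2^4*23^1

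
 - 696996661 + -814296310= - 1511292971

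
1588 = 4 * 397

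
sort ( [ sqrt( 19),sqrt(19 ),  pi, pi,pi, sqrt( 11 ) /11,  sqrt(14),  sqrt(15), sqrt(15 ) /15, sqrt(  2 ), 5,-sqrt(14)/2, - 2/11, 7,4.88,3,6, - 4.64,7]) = [- 4.64, - sqrt(14 )/2, - 2/11 , sqrt(15) /15, sqrt(11) /11, sqrt( 2),3,  pi,pi, pi, sqrt(14 ), sqrt(15 ),sqrt(19),sqrt( 19), 4.88,5,6, 7 , 7 ]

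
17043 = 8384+8659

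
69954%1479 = 441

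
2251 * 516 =1161516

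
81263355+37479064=118742419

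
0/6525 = 0 = 0.00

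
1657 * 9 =14913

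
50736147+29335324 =80071471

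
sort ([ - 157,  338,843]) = [ - 157,338, 843 ]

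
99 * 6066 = 600534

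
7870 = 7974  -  104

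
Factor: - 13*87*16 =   -  2^4* 3^1*13^1*29^1 = -18096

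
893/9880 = 47/520= 0.09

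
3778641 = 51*74091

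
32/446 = 16/223=0.07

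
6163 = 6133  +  30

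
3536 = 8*442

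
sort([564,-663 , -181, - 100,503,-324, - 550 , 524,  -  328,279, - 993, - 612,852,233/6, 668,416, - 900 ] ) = [ - 993, - 900, - 663 , - 612, - 550,-328, - 324, - 181, - 100, 233/6,279,416,503,524, 564, 668, 852 ] 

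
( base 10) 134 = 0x86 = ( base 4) 2012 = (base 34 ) 3w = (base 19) 71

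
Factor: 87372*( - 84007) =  - 7339859604= - 2^2*3^3 * 7^1*11^1*809^1*1091^1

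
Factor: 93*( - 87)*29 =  - 3^2*29^2*31^1  =  - 234639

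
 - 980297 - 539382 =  - 1519679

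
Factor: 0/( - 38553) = 0 = 0^1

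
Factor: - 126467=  - 11^1*11497^1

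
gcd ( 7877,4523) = 1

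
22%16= 6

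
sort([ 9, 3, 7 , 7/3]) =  [ 7/3, 3, 7,9]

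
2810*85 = 238850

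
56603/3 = 18867+2/3 = 18867.67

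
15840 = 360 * 44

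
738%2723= 738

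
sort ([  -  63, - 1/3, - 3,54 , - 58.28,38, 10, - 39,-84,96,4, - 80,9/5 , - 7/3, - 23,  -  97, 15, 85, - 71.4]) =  [ - 97, - 84, - 80, - 71.4, - 63, - 58.28, - 39, - 23, - 3 , - 7/3, - 1/3,9/5, 4,10,15,38,54,85,  96]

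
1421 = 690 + 731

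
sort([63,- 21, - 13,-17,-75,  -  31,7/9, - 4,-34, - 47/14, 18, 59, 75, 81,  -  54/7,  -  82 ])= [ - 82, -75,  -  34, - 31,- 21, - 17,-13, - 54/7, - 4, - 47/14,7/9,18,59, 63,75, 81 ]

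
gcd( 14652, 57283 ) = 1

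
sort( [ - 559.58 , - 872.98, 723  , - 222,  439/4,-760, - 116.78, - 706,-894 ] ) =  [ - 894, - 872.98,  -  760,-706,-559.58, - 222, - 116.78, 439/4 , 723] 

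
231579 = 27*8577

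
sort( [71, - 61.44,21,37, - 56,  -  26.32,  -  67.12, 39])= [ - 67.12, - 61.44 ,- 56, - 26.32  ,  21,37, 39, 71] 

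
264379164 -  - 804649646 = 1069028810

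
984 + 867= 1851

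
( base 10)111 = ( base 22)51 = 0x6F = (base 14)7D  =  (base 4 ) 1233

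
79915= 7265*11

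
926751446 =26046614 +900704832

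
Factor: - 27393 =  - 3^1*23^1*397^1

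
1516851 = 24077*63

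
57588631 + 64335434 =121924065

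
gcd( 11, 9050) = 1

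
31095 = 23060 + 8035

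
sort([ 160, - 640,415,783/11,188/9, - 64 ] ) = [ - 640 , - 64, 188/9,783/11 , 160,415]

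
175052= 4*43763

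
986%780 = 206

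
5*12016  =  60080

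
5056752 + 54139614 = 59196366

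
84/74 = 42/37 = 1.14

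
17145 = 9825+7320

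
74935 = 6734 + 68201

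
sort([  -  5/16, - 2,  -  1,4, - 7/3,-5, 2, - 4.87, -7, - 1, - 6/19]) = [ - 7, - 5,-4.87, - 7/3 , - 2, - 1, - 1, - 6/19, - 5/16,2,4 ]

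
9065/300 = 1813/60= 30.22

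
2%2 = 0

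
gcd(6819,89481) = 3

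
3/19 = 3/19 = 0.16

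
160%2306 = 160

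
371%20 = 11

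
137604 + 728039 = 865643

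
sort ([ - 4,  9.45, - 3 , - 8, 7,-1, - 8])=[ - 8, - 8,  -  4, - 3, - 1,  7, 9.45]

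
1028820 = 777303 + 251517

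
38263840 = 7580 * 5048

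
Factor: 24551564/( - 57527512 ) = - 6137891/14381878  =  - 2^(-1)*7^( - 1)*181^1 * 33911^1*1027277^(- 1)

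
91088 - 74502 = 16586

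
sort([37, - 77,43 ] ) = [ - 77,37,43]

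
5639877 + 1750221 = 7390098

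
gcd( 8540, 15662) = 2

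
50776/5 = 10155  +  1/5 = 10155.20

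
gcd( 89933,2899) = 1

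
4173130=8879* 470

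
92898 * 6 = 557388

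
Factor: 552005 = 5^1 * 113^1*977^1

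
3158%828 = 674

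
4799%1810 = 1179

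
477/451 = 1 +26/451 = 1.06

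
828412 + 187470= 1015882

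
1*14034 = 14034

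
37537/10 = 3753+7/10=3753.70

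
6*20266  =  121596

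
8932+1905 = 10837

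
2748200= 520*5285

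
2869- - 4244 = 7113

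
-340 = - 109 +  - 231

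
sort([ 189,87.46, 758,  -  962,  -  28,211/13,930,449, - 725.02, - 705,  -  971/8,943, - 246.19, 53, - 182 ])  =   [ - 962, - 725.02,  -  705, - 246.19, - 182,-971/8,  -  28,211/13, 53, 87.46,189, 449,758, 930,943 ] 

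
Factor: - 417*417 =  - 173889 = - 3^2*139^2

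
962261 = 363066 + 599195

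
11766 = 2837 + 8929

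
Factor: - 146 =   -  2^1 * 73^1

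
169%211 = 169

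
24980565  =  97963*255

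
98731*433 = 42750523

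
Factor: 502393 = 502393^1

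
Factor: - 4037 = -11^1*367^1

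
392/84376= 49/10547= 0.00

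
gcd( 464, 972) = 4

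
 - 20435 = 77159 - 97594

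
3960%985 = 20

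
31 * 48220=1494820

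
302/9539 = 302/9539 = 0.03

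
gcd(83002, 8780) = 2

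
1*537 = 537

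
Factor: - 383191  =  -31^1*47^1*263^1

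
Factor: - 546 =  - 2^1*3^1*7^1*13^1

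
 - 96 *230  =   - 22080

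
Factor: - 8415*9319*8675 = - 680288164875=- 3^2*5^3*11^1*17^1*347^1*9319^1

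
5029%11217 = 5029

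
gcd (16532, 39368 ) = 4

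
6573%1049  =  279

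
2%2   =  0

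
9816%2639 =1899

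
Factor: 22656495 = 3^1*5^1*17^1*23^1*3863^1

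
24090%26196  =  24090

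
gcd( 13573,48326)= 1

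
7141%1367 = 306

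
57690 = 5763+51927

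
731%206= 113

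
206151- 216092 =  - 9941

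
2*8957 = 17914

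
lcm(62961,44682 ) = 1385142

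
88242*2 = 176484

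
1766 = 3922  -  2156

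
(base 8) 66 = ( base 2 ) 110110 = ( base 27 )20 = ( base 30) 1o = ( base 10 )54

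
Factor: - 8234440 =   -  2^3*5^1*41^1*5021^1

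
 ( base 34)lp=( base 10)739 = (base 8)1343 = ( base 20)1GJ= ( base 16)2E3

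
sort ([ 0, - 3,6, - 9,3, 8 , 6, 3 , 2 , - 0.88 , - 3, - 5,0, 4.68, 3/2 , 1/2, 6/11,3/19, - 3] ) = [-9,  -  5 ,-3, - 3, - 3,-0.88, 0 , 0,  3/19,1/2, 6/11,3/2,2,3,3 , 4.68,  6 , 6 , 8]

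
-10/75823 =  - 1 + 75813/75823 = -0.00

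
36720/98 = 18360/49 = 374.69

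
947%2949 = 947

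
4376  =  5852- 1476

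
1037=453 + 584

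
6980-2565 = 4415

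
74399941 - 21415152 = 52984789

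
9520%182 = 56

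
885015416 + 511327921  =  1396343337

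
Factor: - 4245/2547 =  - 5/3 = -3^ ( - 1)*5^1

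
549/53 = 10 + 19/53 = 10.36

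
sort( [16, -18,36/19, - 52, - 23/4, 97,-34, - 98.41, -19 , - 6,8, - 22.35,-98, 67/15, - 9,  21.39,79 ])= [ - 98.41,- 98, - 52, - 34, - 22.35, - 19  , - 18, - 9, - 6, - 23/4, 36/19,67/15,8,16, 21.39,  79,97] 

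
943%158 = 153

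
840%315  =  210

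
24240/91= 266 + 34/91=266.37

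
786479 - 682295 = 104184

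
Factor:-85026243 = - 3^1*47^1*603023^1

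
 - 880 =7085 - 7965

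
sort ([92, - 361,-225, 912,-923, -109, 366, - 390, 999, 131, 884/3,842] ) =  [-923, - 390, - 361, - 225, - 109, 92, 131, 884/3, 366, 842 , 912,999] 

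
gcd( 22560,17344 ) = 32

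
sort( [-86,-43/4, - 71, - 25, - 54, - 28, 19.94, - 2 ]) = [ -86, - 71,-54 ,-28, - 25, - 43/4, -2,19.94]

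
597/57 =10 + 9/19 = 10.47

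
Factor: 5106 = 2^1 * 3^1*23^1*37^1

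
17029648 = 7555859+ 9473789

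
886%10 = 6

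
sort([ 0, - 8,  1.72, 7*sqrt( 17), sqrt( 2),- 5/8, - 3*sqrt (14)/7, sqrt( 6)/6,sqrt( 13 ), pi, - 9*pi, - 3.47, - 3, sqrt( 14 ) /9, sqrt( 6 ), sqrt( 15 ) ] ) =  [ - 9*pi,  -  8, - 3.47 , - 3, - 3*sqrt( 14) /7, - 5/8, 0, sqrt(6) /6, sqrt( 14 )/9,sqrt( 2 ), 1.72, sqrt(6), pi,sqrt(13 ), sqrt( 15), 7*sqrt( 17 )]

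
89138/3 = 29712 + 2/3 = 29712.67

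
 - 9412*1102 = -10372024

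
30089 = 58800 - 28711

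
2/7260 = 1/3630=0.00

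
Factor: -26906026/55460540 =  - 2^( - 1 )*5^(-1 )*7^1*29^1*43^(-1 )*64489^ (-1 )*66271^1 = -13453013/27730270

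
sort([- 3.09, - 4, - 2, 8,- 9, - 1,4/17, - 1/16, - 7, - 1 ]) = [ - 9, - 7, - 4, - 3.09, - 2, - 1, - 1, - 1/16,4/17,8 ]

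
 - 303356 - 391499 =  - 694855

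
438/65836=219/32918  =  0.01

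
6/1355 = 6/1355 = 0.00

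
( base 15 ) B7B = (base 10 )2591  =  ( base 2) 101000011111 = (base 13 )1244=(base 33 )2CH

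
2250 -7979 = -5729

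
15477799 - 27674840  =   - 12197041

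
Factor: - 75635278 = -2^1*17^1*2224567^1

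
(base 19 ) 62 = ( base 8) 164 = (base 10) 116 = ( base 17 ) 6E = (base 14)84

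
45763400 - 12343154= 33420246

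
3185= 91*35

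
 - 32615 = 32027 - 64642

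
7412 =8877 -1465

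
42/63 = 2/3 = 0.67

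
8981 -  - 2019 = 11000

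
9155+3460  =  12615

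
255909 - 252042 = 3867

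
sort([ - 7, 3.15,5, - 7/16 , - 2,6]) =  [ - 7, - 2, - 7/16, 3.15,5,6 ]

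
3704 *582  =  2155728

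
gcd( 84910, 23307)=1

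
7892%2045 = 1757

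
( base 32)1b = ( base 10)43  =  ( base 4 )223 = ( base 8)53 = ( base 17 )29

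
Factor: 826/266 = 59/19 =19^ ( - 1)*59^1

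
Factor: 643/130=2^ ( - 1)*5^(  -  1)*13^( - 1)*643^1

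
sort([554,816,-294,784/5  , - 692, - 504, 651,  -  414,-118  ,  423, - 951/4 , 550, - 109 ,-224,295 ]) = [  -  692, - 504,  -  414 , - 294, - 951/4, - 224,- 118,-109,784/5,295,423, 550,554, 651, 816 ] 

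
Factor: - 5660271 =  -3^2*19^1*79^1*419^1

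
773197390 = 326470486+446726904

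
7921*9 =71289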